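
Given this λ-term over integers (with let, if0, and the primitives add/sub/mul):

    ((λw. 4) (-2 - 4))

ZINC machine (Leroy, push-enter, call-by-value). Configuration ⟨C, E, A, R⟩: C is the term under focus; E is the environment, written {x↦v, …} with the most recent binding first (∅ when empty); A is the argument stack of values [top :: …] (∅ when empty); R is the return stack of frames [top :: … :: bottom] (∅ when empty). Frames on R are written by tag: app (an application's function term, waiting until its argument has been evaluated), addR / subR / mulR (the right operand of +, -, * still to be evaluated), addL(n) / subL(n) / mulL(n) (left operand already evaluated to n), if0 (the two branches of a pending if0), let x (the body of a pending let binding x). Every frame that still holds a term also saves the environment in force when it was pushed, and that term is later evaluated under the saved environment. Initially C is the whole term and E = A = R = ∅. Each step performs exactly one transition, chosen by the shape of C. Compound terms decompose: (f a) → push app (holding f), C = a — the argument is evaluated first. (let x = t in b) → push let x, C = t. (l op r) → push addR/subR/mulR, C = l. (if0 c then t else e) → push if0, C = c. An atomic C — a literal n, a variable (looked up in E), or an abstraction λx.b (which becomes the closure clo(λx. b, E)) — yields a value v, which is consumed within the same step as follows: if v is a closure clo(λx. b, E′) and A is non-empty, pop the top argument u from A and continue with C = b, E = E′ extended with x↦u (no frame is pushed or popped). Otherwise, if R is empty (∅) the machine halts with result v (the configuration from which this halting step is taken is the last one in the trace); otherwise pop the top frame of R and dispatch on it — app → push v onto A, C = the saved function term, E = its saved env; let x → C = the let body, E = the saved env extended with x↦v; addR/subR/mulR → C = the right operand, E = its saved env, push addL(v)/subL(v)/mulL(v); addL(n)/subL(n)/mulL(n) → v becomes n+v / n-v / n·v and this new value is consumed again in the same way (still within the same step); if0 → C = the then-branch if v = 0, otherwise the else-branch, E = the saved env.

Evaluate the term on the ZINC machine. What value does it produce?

t=0: ⟨C=((λw. 4) (-2 - 4)); E=∅; A=∅; R=∅⟩
t=1: ⟨C=(-2 - 4); E=∅; A=∅; R=[app]⟩
t=2: ⟨C=-2; E=∅; A=∅; R=[subR :: app]⟩
t=3: ⟨C=4; E=∅; A=∅; R=[subL(-2) :: app]⟩
t=4: ⟨C=(λw. 4); E=∅; A=[-6]; R=∅⟩
t=5: ⟨C=4; E={w↦-6}; A=∅; R=∅⟩
→ final value 4

Answer: 4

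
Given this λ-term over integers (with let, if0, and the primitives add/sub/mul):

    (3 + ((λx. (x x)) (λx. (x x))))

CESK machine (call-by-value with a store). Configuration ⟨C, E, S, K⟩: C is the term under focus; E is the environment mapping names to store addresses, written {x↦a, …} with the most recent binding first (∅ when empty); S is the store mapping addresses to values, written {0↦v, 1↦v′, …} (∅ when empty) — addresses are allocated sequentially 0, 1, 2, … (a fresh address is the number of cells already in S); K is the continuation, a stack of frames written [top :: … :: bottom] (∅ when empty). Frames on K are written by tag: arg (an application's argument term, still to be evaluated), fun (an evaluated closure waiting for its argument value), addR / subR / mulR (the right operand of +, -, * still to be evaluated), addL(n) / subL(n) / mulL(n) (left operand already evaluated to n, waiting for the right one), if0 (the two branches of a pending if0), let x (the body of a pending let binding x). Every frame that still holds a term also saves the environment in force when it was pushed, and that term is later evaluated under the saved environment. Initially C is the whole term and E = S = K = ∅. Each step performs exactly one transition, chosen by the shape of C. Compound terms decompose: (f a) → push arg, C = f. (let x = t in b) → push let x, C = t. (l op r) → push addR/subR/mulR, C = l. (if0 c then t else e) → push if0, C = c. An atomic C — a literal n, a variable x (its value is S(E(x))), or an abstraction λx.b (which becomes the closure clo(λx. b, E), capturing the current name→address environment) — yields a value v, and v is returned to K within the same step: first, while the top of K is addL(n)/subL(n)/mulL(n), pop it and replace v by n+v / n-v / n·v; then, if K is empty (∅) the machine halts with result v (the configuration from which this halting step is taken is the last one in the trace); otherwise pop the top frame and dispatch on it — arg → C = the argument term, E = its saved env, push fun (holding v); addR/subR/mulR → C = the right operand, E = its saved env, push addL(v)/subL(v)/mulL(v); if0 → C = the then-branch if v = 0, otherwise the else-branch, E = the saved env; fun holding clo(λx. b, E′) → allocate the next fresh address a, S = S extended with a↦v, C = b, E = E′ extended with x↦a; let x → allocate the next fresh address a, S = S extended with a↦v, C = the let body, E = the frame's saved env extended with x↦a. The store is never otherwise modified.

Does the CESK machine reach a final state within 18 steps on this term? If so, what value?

step 0: ⟨C=(3 + ((λx. (x x)) (λx. (x x)))); E=∅; S=∅; K=∅⟩
step 1: ⟨C=3; E=∅; S=∅; K=[addR]⟩
step 2: ⟨C=((λx. (x x)) (λx. (x x))); E=∅; S=∅; K=[addL(3)]⟩
step 3: ⟨C=(λx. (x x)); E=∅; S=∅; K=[arg :: addL(3)]⟩
step 4: ⟨C=(λx. (x x)); E=∅; S=∅; K=[fun :: addL(3)]⟩
step 5: ⟨C=(x x); E={x↦0}; S={0↦clo(λx. (x x), ∅)}; K=[addL(3)]⟩
step 6: ⟨C=x; E={x↦0}; S={0↦clo(λx. (x x), ∅)}; K=[arg :: addL(3)]⟩
step 7: ⟨C=x; E={x↦0}; S={0↦clo(λx. (x x), ∅)}; K=[fun :: addL(3)]⟩
step 8: ⟨C=(x x); E={x↦1}; S={0↦clo(λx. (x x), ∅), 1↦clo(λx. (x x), ∅)}; K=[addL(3)]⟩
step 9: ⟨C=x; E={x↦1}; S={0↦clo(λx. (x x), ∅), 1↦clo(λx. (x x), ∅)}; K=[arg :: addL(3)]⟩
step 10: ⟨C=x; E={x↦1}; S={0↦clo(λx. (x x), ∅), 1↦clo(λx. (x x), ∅)}; K=[fun :: addL(3)]⟩
step 11: ⟨C=(x x); E={x↦2}; S={0↦clo(λx. (x x), ∅), 1↦clo(λx. (x x), ∅), 2↦clo(λx. (x x), ∅)}; K=[addL(3)]⟩
step 12: ⟨C=x; E={x↦2}; S={0↦clo(λx. (x x), ∅), 1↦clo(λx. (x x), ∅), 2↦clo(λx. (x x), ∅)}; K=[arg :: addL(3)]⟩
step 13: ⟨C=x; E={x↦2}; S={0↦clo(λx. (x x), ∅), 1↦clo(λx. (x x), ∅), 2↦clo(λx. (x x), ∅)}; K=[fun :: addL(3)]⟩
step 14: ⟨C=(x x); E={x↦3}; S={0↦clo(λx. (x x), ∅), 1↦clo(λx. (x x), ∅), 2↦clo(λx. (x x), ∅), 3↦clo(λx. (x x), ∅)}; K=[addL(3)]⟩
step 15: ⟨C=x; E={x↦3}; S={0↦clo(λx. (x x), ∅), 1↦clo(λx. (x x), ∅), 2↦clo(λx. (x x), ∅), 3↦clo(λx. (x x), ∅)}; K=[arg :: addL(3)]⟩
step 16: ⟨C=x; E={x↦3}; S={0↦clo(λx. (x x), ∅), 1↦clo(λx. (x x), ∅), 2↦clo(λx. (x x), ∅), 3↦clo(λx. (x x), ∅)}; K=[fun :: addL(3)]⟩
step 17: ⟨C=(x x); E={x↦4}; S={0↦clo(λx. (x x), ∅), 1↦clo(λx. (x x), ∅), 2↦clo(λx. (x x), ∅), 3↦clo(λx. (x x), ∅), 4↦clo(λx. (x x), ∅)}; K=[addL(3)]⟩
step 18: ⟨C=x; E={x↦4}; S={0↦clo(λx. (x x), ∅), 1↦clo(λx. (x x), ∅), 2↦clo(λx. (x x), ∅), 3↦clo(λx. (x x), ∅), 4↦clo(λx. (x x), ∅)}; K=[arg :: addL(3)]⟩
→ 18 transitions taken and the configuration is still not final: no result within 18 steps

Answer: DIVERGES (no final state within 18 steps)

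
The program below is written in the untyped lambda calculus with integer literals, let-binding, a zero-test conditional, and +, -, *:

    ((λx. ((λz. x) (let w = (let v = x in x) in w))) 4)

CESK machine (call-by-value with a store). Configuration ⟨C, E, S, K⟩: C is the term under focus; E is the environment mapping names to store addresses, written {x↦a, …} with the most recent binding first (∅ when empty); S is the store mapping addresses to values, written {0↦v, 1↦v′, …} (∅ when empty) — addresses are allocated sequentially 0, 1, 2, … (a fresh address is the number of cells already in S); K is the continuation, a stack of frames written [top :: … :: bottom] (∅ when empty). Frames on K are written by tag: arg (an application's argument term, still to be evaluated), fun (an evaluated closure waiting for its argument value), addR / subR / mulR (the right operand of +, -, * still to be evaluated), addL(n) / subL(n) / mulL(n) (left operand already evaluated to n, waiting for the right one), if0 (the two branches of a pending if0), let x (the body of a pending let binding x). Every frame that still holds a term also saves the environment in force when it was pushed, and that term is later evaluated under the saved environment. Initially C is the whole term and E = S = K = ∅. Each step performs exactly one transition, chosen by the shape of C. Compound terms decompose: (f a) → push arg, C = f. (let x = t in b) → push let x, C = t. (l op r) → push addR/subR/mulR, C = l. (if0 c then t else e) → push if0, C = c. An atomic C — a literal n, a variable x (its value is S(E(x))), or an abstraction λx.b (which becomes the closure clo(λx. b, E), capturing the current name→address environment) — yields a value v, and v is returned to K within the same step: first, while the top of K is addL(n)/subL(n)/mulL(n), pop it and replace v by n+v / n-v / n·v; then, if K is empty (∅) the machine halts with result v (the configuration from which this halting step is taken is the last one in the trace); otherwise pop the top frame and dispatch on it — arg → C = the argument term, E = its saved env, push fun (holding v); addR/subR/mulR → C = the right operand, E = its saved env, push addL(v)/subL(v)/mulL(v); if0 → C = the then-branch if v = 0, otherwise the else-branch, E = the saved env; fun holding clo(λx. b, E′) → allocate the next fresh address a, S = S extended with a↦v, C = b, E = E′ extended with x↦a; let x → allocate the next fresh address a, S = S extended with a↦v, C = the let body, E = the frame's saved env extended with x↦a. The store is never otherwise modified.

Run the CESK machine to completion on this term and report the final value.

step 0: [C=((λx. ((λz. x) (let w = (let v = x in x) in w))) 4) | E=∅ | S=∅ | K=∅]
step 1: [C=(λx. ((λz. x) (let w = (let v = x in x) in w))) | E=∅ | S=∅ | K=[arg]]
step 2: [C=4 | E=∅ | S=∅ | K=[fun]]
step 3: [C=((λz. x) (let w = (let v = x in x) in w)) | E={x↦0} | S={0↦4} | K=∅]
step 4: [C=(λz. x) | E={x↦0} | S={0↦4} | K=[arg]]
step 5: [C=(let w = (let v = x in x) in w) | E={x↦0} | S={0↦4} | K=[fun]]
step 6: [C=(let v = x in x) | E={x↦0} | S={0↦4} | K=[let w :: fun]]
step 7: [C=x | E={x↦0} | S={0↦4} | K=[let v :: let w :: fun]]
step 8: [C=x | E={v↦1, x↦0} | S={0↦4, 1↦4} | K=[let w :: fun]]
step 9: [C=w | E={w↦2, x↦0} | S={0↦4, 1↦4, 2↦4} | K=[fun]]
step 10: [C=x | E={z↦3, x↦0} | S={0↦4, 1↦4, 2↦4, 3↦4} | K=∅]
→ final value 4

Answer: 4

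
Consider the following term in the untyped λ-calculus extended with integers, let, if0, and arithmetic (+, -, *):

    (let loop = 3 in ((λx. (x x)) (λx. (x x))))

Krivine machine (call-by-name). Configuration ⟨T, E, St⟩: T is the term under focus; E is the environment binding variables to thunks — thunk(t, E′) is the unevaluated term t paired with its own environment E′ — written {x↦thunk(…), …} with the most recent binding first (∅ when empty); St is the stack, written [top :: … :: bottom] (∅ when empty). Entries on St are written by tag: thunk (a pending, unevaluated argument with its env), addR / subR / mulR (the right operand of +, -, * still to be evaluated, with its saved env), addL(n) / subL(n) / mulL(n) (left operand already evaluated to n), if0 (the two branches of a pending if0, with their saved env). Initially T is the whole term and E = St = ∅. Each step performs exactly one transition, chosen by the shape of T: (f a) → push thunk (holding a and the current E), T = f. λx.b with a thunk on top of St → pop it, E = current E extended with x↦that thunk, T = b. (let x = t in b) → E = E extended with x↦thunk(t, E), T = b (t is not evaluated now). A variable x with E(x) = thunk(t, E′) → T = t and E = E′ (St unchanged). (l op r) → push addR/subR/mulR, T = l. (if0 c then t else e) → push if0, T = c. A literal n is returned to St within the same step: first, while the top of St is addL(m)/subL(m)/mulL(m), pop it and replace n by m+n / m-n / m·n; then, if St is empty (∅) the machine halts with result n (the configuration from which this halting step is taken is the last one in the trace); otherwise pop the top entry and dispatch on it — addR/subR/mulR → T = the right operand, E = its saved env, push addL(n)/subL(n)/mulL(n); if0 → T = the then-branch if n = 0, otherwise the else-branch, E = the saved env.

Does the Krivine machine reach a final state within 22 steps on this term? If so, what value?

0. [T=(let loop = 3 in ((λx. (x x)) (λx. (x x)))) | E=∅ | St=∅]
1. [T=((λx. (x x)) (λx. (x x))) | E={loop↦thunk(3, ∅)} | St=∅]
2. [T=(λx. (x x)) | E={loop↦thunk(3, ∅)} | St=[thunk]]
3. [T=(x x) | E={x↦thunk((λx. (x x)), {loop↦thunk(3, ∅)}), loop↦thunk(3, ∅)} | St=∅]
4. [T=x | E={x↦thunk((λx. (x x)), {loop↦thunk(3, ∅)}), loop↦thunk(3, ∅)} | St=[thunk]]
5. [T=(λx. (x x)) | E={loop↦thunk(3, ∅)} | St=[thunk]]
6. [T=(x x) | E={x↦thunk(x, {x↦thunk((λx. (x x)), {loop↦thunk(3, ∅)}), loop↦thunk(3, ∅)}), loop↦thunk(3, ∅)} | St=∅]
7. [T=x | E={x↦thunk(x, {x↦thunk((λx. (x x)), {loop↦thunk(3, ∅)}), loop↦thunk(3, ∅)}), loop↦thunk(3, ∅)} | St=[thunk]]
8. [T=x | E={x↦thunk((λx. (x x)), {loop↦thunk(3, ∅)}), loop↦thunk(3, ∅)} | St=[thunk]]
9. [T=(λx. (x x)) | E={loop↦thunk(3, ∅)} | St=[thunk]]
10. [T=(x x) | E={x↦thunk(x, {x↦thunk(x, {x↦thunk((λx. (x x)), {loop↦thunk(3, ∅)}), loop↦thunk(3, ∅)}), loop↦thunk(3, ∅)}), loop↦thunk(3, ∅)} | St=∅]
11. [T=x | E={x↦thunk(x, {x↦thunk(x, {x↦thunk((λx. (x x)), {loop↦thunk(3, ∅)}), loop↦thunk(3, ∅)}), loop↦thunk(3, ∅)}), loop↦thunk(3, ∅)} | St=[thunk]]
12. [T=x | E={x↦thunk(x, {x↦thunk((λx. (x x)), {loop↦thunk(3, ∅)}), loop↦thunk(3, ∅)}), loop↦thunk(3, ∅)} | St=[thunk]]
13. [T=x | E={x↦thunk((λx. (x x)), {loop↦thunk(3, ∅)}), loop↦thunk(3, ∅)} | St=[thunk]]
14. [T=(λx. (x x)) | E={loop↦thunk(3, ∅)} | St=[thunk]]
15. [T=(x x) | E={x↦thunk(x, {x↦thunk(x, {x↦thunk(x, {x↦thunk((λx. (x x)), {loop↦thunk(3, ∅)}), loop↦thunk(3, ∅)}), loop↦thunk(3, ∅)}), loop↦thunk(3, ∅)}), loop↦thunk(3, ∅)} | St=∅]
16. [T=x | E={x↦thunk(x, {x↦thunk(x, {x↦thunk(x, {x↦thunk((λx. (x x)), {loop↦thunk(3, ∅)}), loop↦thunk(3, ∅)}), loop↦thunk(3, ∅)}), loop↦thunk(3, ∅)}), loop↦thunk(3, ∅)} | St=[thunk]]
17. [T=x | E={x↦thunk(x, {x↦thunk(x, {x↦thunk((λx. (x x)), {loop↦thunk(3, ∅)}), loop↦thunk(3, ∅)}), loop↦thunk(3, ∅)}), loop↦thunk(3, ∅)} | St=[thunk]]
18. [T=x | E={x↦thunk(x, {x↦thunk((λx. (x x)), {loop↦thunk(3, ∅)}), loop↦thunk(3, ∅)}), loop↦thunk(3, ∅)} | St=[thunk]]
19. [T=x | E={x↦thunk((λx. (x x)), {loop↦thunk(3, ∅)}), loop↦thunk(3, ∅)} | St=[thunk]]
20. [T=(λx. (x x)) | E={loop↦thunk(3, ∅)} | St=[thunk]]
21. [T=(x x) | E={x↦thunk(x, {x↦thunk(x, {x↦thunk(x, {x↦thunk(x, {x↦thunk((λx. (x x)), {loop↦thunk(3, ∅)}), loop↦thunk(3, ∅)}), loop↦thunk(3, ∅)}), loop↦thunk(3, ∅)}), loop↦thunk(3, ∅)}), loop↦thunk(3, ∅)} | St=∅]
22. [T=x | E={x↦thunk(x, {x↦thunk(x, {x↦thunk(x, {x↦thunk(x, {x↦thunk((λx. (x x)), {loop↦thunk(3, ∅)}), loop↦thunk(3, ∅)}), loop↦thunk(3, ∅)}), loop↦thunk(3, ∅)}), loop↦thunk(3, ∅)}), loop↦thunk(3, ∅)} | St=[thunk]]
→ 22 transitions taken and the configuration is still not final: no result within 22 steps

Answer: DIVERGES (no final state within 22 steps)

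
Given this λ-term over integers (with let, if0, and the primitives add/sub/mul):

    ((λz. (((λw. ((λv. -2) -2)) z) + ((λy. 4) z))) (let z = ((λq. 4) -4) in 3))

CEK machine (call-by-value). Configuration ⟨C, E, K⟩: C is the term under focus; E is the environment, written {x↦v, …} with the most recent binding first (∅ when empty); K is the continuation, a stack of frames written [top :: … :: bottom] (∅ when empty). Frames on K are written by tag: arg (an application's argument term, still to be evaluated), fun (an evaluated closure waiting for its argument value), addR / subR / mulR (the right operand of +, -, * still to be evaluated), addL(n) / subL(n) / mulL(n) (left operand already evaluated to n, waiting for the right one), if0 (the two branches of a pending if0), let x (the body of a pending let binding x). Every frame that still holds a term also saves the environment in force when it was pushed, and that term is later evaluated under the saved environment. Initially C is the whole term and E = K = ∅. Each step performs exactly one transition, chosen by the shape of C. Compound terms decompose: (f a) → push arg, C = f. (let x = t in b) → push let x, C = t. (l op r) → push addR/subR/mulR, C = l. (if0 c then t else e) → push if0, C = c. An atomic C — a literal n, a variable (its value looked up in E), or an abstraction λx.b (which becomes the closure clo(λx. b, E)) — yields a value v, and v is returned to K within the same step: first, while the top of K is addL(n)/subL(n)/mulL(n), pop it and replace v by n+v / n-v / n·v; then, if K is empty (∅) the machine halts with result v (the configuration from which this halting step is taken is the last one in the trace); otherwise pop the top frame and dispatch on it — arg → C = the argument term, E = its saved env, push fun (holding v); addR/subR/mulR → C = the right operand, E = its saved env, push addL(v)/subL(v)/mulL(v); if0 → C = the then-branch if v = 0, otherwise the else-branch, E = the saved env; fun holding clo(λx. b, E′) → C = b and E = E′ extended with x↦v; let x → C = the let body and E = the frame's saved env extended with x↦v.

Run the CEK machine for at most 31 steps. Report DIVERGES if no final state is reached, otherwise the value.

Answer: 2

Execution trace:
0. <C=((λz. (((λw. ((λv. -2) -2)) z) + ((λy. 4) z))) (let z = ((λq. 4) -4) in 3)), E=∅, K=∅>
1. <C=(λz. (((λw. ((λv. -2) -2)) z) + ((λy. 4) z))), E=∅, K=[arg]>
2. <C=(let z = ((λq. 4) -4) in 3), E=∅, K=[fun]>
3. <C=((λq. 4) -4), E=∅, K=[let z :: fun]>
4. <C=(λq. 4), E=∅, K=[arg :: let z :: fun]>
5. <C=-4, E=∅, K=[fun :: let z :: fun]>
6. <C=4, E={q↦-4}, K=[let z :: fun]>
7. <C=3, E={z↦4}, K=[fun]>
8. <C=(((λw. ((λv. -2) -2)) z) + ((λy. 4) z)), E={z↦3}, K=∅>
9. <C=((λw. ((λv. -2) -2)) z), E={z↦3}, K=[addR]>
10. <C=(λw. ((λv. -2) -2)), E={z↦3}, K=[arg :: addR]>
11. <C=z, E={z↦3}, K=[fun :: addR]>
12. <C=((λv. -2) -2), E={w↦3, z↦3}, K=[addR]>
13. <C=(λv. -2), E={w↦3, z↦3}, K=[arg :: addR]>
14. <C=-2, E={w↦3, z↦3}, K=[fun :: addR]>
15. <C=-2, E={v↦-2, w↦3, z↦3}, K=[addR]>
16. <C=((λy. 4) z), E={z↦3}, K=[addL(-2)]>
17. <C=(λy. 4), E={z↦3}, K=[arg :: addL(-2)]>
18. <C=z, E={z↦3}, K=[fun :: addL(-2)]>
19. <C=4, E={y↦3, z↦3}, K=[addL(-2)]>
→ final value 2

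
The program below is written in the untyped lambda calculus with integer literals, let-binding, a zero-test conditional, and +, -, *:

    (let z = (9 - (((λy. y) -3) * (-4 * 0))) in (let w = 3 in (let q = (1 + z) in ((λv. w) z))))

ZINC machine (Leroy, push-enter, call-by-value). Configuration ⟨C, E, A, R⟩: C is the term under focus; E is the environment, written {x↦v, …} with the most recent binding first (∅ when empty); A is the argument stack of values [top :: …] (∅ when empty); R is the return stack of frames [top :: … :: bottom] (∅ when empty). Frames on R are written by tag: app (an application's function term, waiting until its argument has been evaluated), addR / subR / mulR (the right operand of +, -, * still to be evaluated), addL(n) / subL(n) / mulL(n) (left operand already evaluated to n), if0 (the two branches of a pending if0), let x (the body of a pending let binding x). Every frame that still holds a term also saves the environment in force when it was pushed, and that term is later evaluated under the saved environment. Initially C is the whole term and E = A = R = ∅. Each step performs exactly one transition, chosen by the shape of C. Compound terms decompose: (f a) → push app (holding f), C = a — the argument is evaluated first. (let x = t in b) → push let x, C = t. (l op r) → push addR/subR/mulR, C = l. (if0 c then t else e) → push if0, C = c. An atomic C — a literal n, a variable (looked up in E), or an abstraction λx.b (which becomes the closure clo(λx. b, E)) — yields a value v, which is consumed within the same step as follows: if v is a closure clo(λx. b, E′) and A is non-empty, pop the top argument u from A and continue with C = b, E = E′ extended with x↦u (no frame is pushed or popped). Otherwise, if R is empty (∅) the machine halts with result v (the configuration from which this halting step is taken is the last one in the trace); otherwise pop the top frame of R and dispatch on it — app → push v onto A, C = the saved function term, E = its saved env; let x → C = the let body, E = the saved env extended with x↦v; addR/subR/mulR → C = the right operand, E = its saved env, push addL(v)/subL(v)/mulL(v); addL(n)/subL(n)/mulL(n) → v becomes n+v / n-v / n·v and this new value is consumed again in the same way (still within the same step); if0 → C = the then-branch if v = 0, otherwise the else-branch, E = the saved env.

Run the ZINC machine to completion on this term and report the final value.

Answer: 3

Execution trace:
step 0: <C=(let z = (9 - (((λy. y) -3) * (-4 * 0))) in (let w = 3 in (let q = (1 + z) in ((λv. w) z)))), E=∅, A=∅, R=∅>
step 1: <C=(9 - (((λy. y) -3) * (-4 * 0))), E=∅, A=∅, R=[let z]>
step 2: <C=9, E=∅, A=∅, R=[subR :: let z]>
step 3: <C=(((λy. y) -3) * (-4 * 0)), E=∅, A=∅, R=[subL(9) :: let z]>
step 4: <C=((λy. y) -3), E=∅, A=∅, R=[mulR :: subL(9) :: let z]>
step 5: <C=-3, E=∅, A=∅, R=[app :: mulR :: subL(9) :: let z]>
step 6: <C=(λy. y), E=∅, A=[-3], R=[mulR :: subL(9) :: let z]>
step 7: <C=y, E={y↦-3}, A=∅, R=[mulR :: subL(9) :: let z]>
step 8: <C=(-4 * 0), E=∅, A=∅, R=[mulL(-3) :: subL(9) :: let z]>
step 9: <C=-4, E=∅, A=∅, R=[mulR :: mulL(-3) :: subL(9) :: let z]>
step 10: <C=0, E=∅, A=∅, R=[mulL(-4) :: mulL(-3) :: subL(9) :: let z]>
step 11: <C=(let w = 3 in (let q = (1 + z) in ((λv. w) z))), E={z↦9}, A=∅, R=∅>
step 12: <C=3, E={z↦9}, A=∅, R=[let w]>
step 13: <C=(let q = (1 + z) in ((λv. w) z)), E={w↦3, z↦9}, A=∅, R=∅>
step 14: <C=(1 + z), E={w↦3, z↦9}, A=∅, R=[let q]>
step 15: <C=1, E={w↦3, z↦9}, A=∅, R=[addR :: let q]>
step 16: <C=z, E={w↦3, z↦9}, A=∅, R=[addL(1) :: let q]>
step 17: <C=((λv. w) z), E={q↦10, w↦3, z↦9}, A=∅, R=∅>
step 18: <C=z, E={q↦10, w↦3, z↦9}, A=∅, R=[app]>
step 19: <C=(λv. w), E={q↦10, w↦3, z↦9}, A=[9], R=∅>
step 20: <C=w, E={v↦9, q↦10, w↦3, z↦9}, A=∅, R=∅>
→ final value 3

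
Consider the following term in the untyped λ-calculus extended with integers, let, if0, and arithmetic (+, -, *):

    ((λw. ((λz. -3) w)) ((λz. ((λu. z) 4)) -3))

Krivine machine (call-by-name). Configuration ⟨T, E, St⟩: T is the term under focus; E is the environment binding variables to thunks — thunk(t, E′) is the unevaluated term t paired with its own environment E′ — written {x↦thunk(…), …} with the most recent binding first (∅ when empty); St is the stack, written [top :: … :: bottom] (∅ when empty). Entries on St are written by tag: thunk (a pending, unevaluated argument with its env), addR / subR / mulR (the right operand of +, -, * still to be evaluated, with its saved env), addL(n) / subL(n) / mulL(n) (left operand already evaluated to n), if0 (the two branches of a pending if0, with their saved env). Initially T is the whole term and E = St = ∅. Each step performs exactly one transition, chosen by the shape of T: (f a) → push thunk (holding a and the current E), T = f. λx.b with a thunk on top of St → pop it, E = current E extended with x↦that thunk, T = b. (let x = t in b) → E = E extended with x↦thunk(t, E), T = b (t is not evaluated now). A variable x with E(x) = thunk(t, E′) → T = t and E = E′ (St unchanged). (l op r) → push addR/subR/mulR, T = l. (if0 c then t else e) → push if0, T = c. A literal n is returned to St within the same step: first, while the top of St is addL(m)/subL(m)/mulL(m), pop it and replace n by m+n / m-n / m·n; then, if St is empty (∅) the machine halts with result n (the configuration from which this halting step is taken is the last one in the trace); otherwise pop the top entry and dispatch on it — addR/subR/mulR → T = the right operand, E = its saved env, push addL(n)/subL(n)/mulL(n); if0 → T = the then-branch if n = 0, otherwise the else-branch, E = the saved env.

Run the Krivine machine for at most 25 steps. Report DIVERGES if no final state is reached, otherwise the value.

step 0: [T=((λw. ((λz. -3) w)) ((λz. ((λu. z) 4)) -3)) | E=∅ | St=∅]
step 1: [T=(λw. ((λz. -3) w)) | E=∅ | St=[thunk]]
step 2: [T=((λz. -3) w) | E={w↦thunk(((λz. ((λu. z) 4)) -3), ∅)} | St=∅]
step 3: [T=(λz. -3) | E={w↦thunk(((λz. ((λu. z) 4)) -3), ∅)} | St=[thunk]]
step 4: [T=-3 | E={z↦thunk(w, {w↦thunk(((λz. ((λu. z) 4)) -3), ∅)}), w↦thunk(((λz. ((λu. z) 4)) -3), ∅)} | St=∅]
→ final value -3

Answer: -3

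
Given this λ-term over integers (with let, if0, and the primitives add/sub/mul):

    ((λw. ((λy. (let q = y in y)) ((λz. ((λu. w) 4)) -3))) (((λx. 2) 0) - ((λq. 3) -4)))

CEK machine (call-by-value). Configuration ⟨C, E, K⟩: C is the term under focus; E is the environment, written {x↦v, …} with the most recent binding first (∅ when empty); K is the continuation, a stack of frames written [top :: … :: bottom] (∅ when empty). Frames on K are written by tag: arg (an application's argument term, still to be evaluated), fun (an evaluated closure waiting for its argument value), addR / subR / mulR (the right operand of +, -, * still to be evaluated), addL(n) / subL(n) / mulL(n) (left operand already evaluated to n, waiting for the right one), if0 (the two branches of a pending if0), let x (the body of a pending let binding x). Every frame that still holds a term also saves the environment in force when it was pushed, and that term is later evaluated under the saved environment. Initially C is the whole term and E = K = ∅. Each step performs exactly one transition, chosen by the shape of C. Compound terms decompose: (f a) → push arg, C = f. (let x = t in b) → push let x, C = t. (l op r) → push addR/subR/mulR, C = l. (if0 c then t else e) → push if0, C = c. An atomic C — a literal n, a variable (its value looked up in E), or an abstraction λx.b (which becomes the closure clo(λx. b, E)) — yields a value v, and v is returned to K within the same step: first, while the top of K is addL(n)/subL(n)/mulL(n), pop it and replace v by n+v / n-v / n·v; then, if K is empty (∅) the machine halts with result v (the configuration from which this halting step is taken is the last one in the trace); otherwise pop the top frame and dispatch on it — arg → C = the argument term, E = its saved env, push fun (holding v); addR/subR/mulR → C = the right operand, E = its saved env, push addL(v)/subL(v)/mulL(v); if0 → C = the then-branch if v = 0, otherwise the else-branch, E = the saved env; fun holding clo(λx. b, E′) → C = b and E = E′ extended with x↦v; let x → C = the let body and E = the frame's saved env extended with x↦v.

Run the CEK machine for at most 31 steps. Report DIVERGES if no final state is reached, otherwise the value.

step 0: <C=((λw. ((λy. (let q = y in y)) ((λz. ((λu. w) 4)) -3))) (((λx. 2) 0) - ((λq. 3) -4))), E=∅, K=∅>
step 1: <C=(λw. ((λy. (let q = y in y)) ((λz. ((λu. w) 4)) -3))), E=∅, K=[arg]>
step 2: <C=(((λx. 2) 0) - ((λq. 3) -4)), E=∅, K=[fun]>
step 3: <C=((λx. 2) 0), E=∅, K=[subR :: fun]>
step 4: <C=(λx. 2), E=∅, K=[arg :: subR :: fun]>
step 5: <C=0, E=∅, K=[fun :: subR :: fun]>
step 6: <C=2, E={x↦0}, K=[subR :: fun]>
step 7: <C=((λq. 3) -4), E=∅, K=[subL(2) :: fun]>
step 8: <C=(λq. 3), E=∅, K=[arg :: subL(2) :: fun]>
step 9: <C=-4, E=∅, K=[fun :: subL(2) :: fun]>
step 10: <C=3, E={q↦-4}, K=[subL(2) :: fun]>
step 11: <C=((λy. (let q = y in y)) ((λz. ((λu. w) 4)) -3)), E={w↦-1}, K=∅>
step 12: <C=(λy. (let q = y in y)), E={w↦-1}, K=[arg]>
step 13: <C=((λz. ((λu. w) 4)) -3), E={w↦-1}, K=[fun]>
step 14: <C=(λz. ((λu. w) 4)), E={w↦-1}, K=[arg :: fun]>
step 15: <C=-3, E={w↦-1}, K=[fun :: fun]>
step 16: <C=((λu. w) 4), E={z↦-3, w↦-1}, K=[fun]>
step 17: <C=(λu. w), E={z↦-3, w↦-1}, K=[arg :: fun]>
step 18: <C=4, E={z↦-3, w↦-1}, K=[fun :: fun]>
step 19: <C=w, E={u↦4, z↦-3, w↦-1}, K=[fun]>
step 20: <C=(let q = y in y), E={y↦-1, w↦-1}, K=∅>
step 21: <C=y, E={y↦-1, w↦-1}, K=[let q]>
step 22: <C=y, E={q↦-1, y↦-1, w↦-1}, K=∅>
→ final value -1

Answer: -1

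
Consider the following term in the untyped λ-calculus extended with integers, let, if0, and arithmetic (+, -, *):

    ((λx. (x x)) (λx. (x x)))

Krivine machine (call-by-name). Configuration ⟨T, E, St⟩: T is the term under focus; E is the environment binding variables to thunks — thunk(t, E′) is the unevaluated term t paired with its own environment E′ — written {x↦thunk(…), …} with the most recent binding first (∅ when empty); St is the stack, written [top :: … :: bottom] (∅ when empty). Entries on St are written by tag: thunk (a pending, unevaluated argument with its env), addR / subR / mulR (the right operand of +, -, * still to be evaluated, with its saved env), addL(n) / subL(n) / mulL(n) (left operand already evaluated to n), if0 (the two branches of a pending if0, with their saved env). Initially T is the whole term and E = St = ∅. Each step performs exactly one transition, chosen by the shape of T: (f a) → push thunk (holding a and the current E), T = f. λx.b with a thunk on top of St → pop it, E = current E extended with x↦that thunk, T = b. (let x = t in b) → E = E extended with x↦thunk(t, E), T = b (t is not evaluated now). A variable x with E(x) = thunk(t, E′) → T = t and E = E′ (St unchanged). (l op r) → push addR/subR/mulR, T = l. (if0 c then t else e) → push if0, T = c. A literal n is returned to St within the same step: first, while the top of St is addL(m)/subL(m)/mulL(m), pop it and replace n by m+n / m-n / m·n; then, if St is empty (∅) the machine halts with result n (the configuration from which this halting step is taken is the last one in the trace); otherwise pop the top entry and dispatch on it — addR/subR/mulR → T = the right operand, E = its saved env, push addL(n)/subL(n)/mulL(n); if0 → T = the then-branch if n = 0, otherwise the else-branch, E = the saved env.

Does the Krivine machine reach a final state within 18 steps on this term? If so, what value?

step 0: [T=((λx. (x x)) (λx. (x x))) | E=∅ | St=∅]
step 1: [T=(λx. (x x)) | E=∅ | St=[thunk]]
step 2: [T=(x x) | E={x↦thunk((λx. (x x)), ∅)} | St=∅]
step 3: [T=x | E={x↦thunk((λx. (x x)), ∅)} | St=[thunk]]
step 4: [T=(λx. (x x)) | E=∅ | St=[thunk]]
step 5: [T=(x x) | E={x↦thunk(x, {x↦thunk((λx. (x x)), ∅)})} | St=∅]
step 6: [T=x | E={x↦thunk(x, {x↦thunk((λx. (x x)), ∅)})} | St=[thunk]]
step 7: [T=x | E={x↦thunk((λx. (x x)), ∅)} | St=[thunk]]
step 8: [T=(λx. (x x)) | E=∅ | St=[thunk]]
step 9: [T=(x x) | E={x↦thunk(x, {x↦thunk(x, {x↦thunk((λx. (x x)), ∅)})})} | St=∅]
step 10: [T=x | E={x↦thunk(x, {x↦thunk(x, {x↦thunk((λx. (x x)), ∅)})})} | St=[thunk]]
step 11: [T=x | E={x↦thunk(x, {x↦thunk((λx. (x x)), ∅)})} | St=[thunk]]
step 12: [T=x | E={x↦thunk((λx. (x x)), ∅)} | St=[thunk]]
step 13: [T=(λx. (x x)) | E=∅ | St=[thunk]]
step 14: [T=(x x) | E={x↦thunk(x, {x↦thunk(x, {x↦thunk(x, {x↦thunk((λx. (x x)), ∅)})})})} | St=∅]
step 15: [T=x | E={x↦thunk(x, {x↦thunk(x, {x↦thunk(x, {x↦thunk((λx. (x x)), ∅)})})})} | St=[thunk]]
step 16: [T=x | E={x↦thunk(x, {x↦thunk(x, {x↦thunk((λx. (x x)), ∅)})})} | St=[thunk]]
step 17: [T=x | E={x↦thunk(x, {x↦thunk((λx. (x x)), ∅)})} | St=[thunk]]
step 18: [T=x | E={x↦thunk((λx. (x x)), ∅)} | St=[thunk]]
→ 18 transitions taken and the configuration is still not final: no result within 18 steps

Answer: DIVERGES (no final state within 18 steps)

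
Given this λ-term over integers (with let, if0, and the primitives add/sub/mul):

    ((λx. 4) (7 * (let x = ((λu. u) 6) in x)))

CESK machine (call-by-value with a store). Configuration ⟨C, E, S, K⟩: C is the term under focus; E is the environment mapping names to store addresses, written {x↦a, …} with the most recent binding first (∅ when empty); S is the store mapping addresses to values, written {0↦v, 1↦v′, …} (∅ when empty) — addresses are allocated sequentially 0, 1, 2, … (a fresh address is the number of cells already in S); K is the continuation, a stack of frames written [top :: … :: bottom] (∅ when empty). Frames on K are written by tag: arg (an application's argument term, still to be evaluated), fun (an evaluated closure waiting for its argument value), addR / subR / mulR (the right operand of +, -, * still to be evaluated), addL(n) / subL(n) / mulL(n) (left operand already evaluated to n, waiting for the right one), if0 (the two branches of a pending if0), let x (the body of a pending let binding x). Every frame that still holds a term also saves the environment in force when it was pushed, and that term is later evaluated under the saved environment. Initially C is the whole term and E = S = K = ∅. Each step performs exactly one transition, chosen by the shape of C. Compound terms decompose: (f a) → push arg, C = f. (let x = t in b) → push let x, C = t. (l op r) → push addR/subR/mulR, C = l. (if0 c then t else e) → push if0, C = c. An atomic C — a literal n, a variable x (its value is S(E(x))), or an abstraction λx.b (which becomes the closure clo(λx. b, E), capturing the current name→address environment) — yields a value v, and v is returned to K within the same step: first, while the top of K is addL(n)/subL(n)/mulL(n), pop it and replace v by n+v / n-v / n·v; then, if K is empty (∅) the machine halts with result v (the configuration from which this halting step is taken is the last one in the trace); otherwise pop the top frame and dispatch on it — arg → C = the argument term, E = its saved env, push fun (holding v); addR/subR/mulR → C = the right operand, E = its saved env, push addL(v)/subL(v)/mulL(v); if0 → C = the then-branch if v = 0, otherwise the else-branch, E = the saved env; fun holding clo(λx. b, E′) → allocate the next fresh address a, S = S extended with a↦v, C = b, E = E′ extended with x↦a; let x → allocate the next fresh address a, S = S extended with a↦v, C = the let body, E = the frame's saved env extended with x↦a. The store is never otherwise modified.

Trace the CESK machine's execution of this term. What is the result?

Answer: 4

Derivation:
0. [C=((λx. 4) (7 * (let x = ((λu. u) 6) in x))) | E=∅ | S=∅ | K=∅]
1. [C=(λx. 4) | E=∅ | S=∅ | K=[arg]]
2. [C=(7 * (let x = ((λu. u) 6) in x)) | E=∅ | S=∅ | K=[fun]]
3. [C=7 | E=∅ | S=∅ | K=[mulR :: fun]]
4. [C=(let x = ((λu. u) 6) in x) | E=∅ | S=∅ | K=[mulL(7) :: fun]]
5. [C=((λu. u) 6) | E=∅ | S=∅ | K=[let x :: mulL(7) :: fun]]
6. [C=(λu. u) | E=∅ | S=∅ | K=[arg :: let x :: mulL(7) :: fun]]
7. [C=6 | E=∅ | S=∅ | K=[fun :: let x :: mulL(7) :: fun]]
8. [C=u | E={u↦0} | S={0↦6} | K=[let x :: mulL(7) :: fun]]
9. [C=x | E={x↦1} | S={0↦6, 1↦6} | K=[mulL(7) :: fun]]
10. [C=4 | E={x↦2} | S={0↦6, 1↦6, 2↦42} | K=∅]
→ final value 4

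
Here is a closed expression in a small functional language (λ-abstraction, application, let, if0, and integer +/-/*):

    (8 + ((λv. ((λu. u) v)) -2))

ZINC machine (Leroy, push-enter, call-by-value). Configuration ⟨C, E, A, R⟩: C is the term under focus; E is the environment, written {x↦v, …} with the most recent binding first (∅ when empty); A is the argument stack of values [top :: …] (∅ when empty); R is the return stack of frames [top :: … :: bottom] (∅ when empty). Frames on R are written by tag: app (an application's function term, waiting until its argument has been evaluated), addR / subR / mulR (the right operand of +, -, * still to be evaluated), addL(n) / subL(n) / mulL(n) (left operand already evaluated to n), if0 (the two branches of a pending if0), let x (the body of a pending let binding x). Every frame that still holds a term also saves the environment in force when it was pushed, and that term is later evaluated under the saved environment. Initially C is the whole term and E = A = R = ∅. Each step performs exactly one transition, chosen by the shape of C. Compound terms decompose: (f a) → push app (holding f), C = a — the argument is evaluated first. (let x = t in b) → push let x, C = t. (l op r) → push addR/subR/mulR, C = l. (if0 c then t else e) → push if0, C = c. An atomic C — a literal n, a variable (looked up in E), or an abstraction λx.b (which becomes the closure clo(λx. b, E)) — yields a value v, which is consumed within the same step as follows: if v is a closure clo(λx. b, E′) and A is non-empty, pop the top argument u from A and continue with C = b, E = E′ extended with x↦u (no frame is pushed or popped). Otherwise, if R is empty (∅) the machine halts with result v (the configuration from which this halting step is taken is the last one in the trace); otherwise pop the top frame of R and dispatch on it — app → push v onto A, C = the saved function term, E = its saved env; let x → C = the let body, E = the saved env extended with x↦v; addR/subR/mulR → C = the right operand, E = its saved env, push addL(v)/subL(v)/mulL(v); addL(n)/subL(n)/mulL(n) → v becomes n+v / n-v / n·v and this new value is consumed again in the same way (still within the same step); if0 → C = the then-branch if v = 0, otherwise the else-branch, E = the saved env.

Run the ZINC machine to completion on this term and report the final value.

Answer: 6

Derivation:
step 0: ⟨C=(8 + ((λv. ((λu. u) v)) -2)); E=∅; A=∅; R=∅⟩
step 1: ⟨C=8; E=∅; A=∅; R=[addR]⟩
step 2: ⟨C=((λv. ((λu. u) v)) -2); E=∅; A=∅; R=[addL(8)]⟩
step 3: ⟨C=-2; E=∅; A=∅; R=[app :: addL(8)]⟩
step 4: ⟨C=(λv. ((λu. u) v)); E=∅; A=[-2]; R=[addL(8)]⟩
step 5: ⟨C=((λu. u) v); E={v↦-2}; A=∅; R=[addL(8)]⟩
step 6: ⟨C=v; E={v↦-2}; A=∅; R=[app :: addL(8)]⟩
step 7: ⟨C=(λu. u); E={v↦-2}; A=[-2]; R=[addL(8)]⟩
step 8: ⟨C=u; E={u↦-2, v↦-2}; A=∅; R=[addL(8)]⟩
→ final value 6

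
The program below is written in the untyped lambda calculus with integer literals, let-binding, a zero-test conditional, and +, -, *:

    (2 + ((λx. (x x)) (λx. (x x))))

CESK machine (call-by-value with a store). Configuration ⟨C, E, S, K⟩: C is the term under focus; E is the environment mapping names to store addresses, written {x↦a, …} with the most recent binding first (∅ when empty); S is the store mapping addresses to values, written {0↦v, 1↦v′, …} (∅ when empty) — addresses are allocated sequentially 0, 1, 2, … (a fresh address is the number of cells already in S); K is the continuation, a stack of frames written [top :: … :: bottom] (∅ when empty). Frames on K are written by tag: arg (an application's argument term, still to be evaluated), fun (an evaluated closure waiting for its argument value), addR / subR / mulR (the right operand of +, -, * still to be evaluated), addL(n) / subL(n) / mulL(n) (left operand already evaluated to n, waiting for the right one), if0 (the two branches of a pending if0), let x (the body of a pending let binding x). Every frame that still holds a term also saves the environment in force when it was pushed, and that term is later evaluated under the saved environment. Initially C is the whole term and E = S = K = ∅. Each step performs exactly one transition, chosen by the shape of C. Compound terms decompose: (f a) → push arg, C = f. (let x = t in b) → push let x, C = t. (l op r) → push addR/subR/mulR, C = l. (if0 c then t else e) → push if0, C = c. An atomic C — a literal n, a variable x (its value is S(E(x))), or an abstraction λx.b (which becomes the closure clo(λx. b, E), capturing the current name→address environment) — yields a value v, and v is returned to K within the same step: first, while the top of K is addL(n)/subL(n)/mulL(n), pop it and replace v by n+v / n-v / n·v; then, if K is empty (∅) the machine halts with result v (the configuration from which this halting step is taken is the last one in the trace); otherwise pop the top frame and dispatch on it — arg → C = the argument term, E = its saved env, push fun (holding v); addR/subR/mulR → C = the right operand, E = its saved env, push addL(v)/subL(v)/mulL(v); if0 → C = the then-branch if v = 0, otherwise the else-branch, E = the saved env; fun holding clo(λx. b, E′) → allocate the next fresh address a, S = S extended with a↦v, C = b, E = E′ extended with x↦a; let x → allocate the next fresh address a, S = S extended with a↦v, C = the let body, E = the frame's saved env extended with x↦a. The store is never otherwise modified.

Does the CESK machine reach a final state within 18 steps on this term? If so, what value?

0. ⟨C=(2 + ((λx. (x x)) (λx. (x x)))); E=∅; S=∅; K=∅⟩
1. ⟨C=2; E=∅; S=∅; K=[addR]⟩
2. ⟨C=((λx. (x x)) (λx. (x x))); E=∅; S=∅; K=[addL(2)]⟩
3. ⟨C=(λx. (x x)); E=∅; S=∅; K=[arg :: addL(2)]⟩
4. ⟨C=(λx. (x x)); E=∅; S=∅; K=[fun :: addL(2)]⟩
5. ⟨C=(x x); E={x↦0}; S={0↦clo(λx. (x x), ∅)}; K=[addL(2)]⟩
6. ⟨C=x; E={x↦0}; S={0↦clo(λx. (x x), ∅)}; K=[arg :: addL(2)]⟩
7. ⟨C=x; E={x↦0}; S={0↦clo(λx. (x x), ∅)}; K=[fun :: addL(2)]⟩
8. ⟨C=(x x); E={x↦1}; S={0↦clo(λx. (x x), ∅), 1↦clo(λx. (x x), ∅)}; K=[addL(2)]⟩
9. ⟨C=x; E={x↦1}; S={0↦clo(λx. (x x), ∅), 1↦clo(λx. (x x), ∅)}; K=[arg :: addL(2)]⟩
10. ⟨C=x; E={x↦1}; S={0↦clo(λx. (x x), ∅), 1↦clo(λx. (x x), ∅)}; K=[fun :: addL(2)]⟩
11. ⟨C=(x x); E={x↦2}; S={0↦clo(λx. (x x), ∅), 1↦clo(λx. (x x), ∅), 2↦clo(λx. (x x), ∅)}; K=[addL(2)]⟩
12. ⟨C=x; E={x↦2}; S={0↦clo(λx. (x x), ∅), 1↦clo(λx. (x x), ∅), 2↦clo(λx. (x x), ∅)}; K=[arg :: addL(2)]⟩
13. ⟨C=x; E={x↦2}; S={0↦clo(λx. (x x), ∅), 1↦clo(λx. (x x), ∅), 2↦clo(λx. (x x), ∅)}; K=[fun :: addL(2)]⟩
14. ⟨C=(x x); E={x↦3}; S={0↦clo(λx. (x x), ∅), 1↦clo(λx. (x x), ∅), 2↦clo(λx. (x x), ∅), 3↦clo(λx. (x x), ∅)}; K=[addL(2)]⟩
15. ⟨C=x; E={x↦3}; S={0↦clo(λx. (x x), ∅), 1↦clo(λx. (x x), ∅), 2↦clo(λx. (x x), ∅), 3↦clo(λx. (x x), ∅)}; K=[arg :: addL(2)]⟩
16. ⟨C=x; E={x↦3}; S={0↦clo(λx. (x x), ∅), 1↦clo(λx. (x x), ∅), 2↦clo(λx. (x x), ∅), 3↦clo(λx. (x x), ∅)}; K=[fun :: addL(2)]⟩
17. ⟨C=(x x); E={x↦4}; S={0↦clo(λx. (x x), ∅), 1↦clo(λx. (x x), ∅), 2↦clo(λx. (x x), ∅), 3↦clo(λx. (x x), ∅), 4↦clo(λx. (x x), ∅)}; K=[addL(2)]⟩
18. ⟨C=x; E={x↦4}; S={0↦clo(λx. (x x), ∅), 1↦clo(λx. (x x), ∅), 2↦clo(λx. (x x), ∅), 3↦clo(λx. (x x), ∅), 4↦clo(λx. (x x), ∅)}; K=[arg :: addL(2)]⟩
→ 18 transitions taken and the configuration is still not final: no result within 18 steps

Answer: DIVERGES (no final state within 18 steps)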